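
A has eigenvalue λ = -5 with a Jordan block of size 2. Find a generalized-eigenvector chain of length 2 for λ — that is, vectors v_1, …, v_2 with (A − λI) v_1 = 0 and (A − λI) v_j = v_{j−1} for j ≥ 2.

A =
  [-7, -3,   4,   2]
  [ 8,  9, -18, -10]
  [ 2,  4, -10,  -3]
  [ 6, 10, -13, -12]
A Jordan chain for λ = -5 of length 2:
v_1 = (-2, 8, 2, 6)ᵀ
v_2 = (1, 0, 0, 0)ᵀ

Let N = A − (-5)·I. We want v_2 with N^2 v_2 = 0 but N^1 v_2 ≠ 0; then v_{j-1} := N · v_j for j = 2, …, 2.

Pick v_2 = (1, 0, 0, 0)ᵀ.
Then v_1 = N · v_2 = (-2, 8, 2, 6)ᵀ.

Sanity check: (A − (-5)·I) v_1 = (0, 0, 0, 0)ᵀ = 0. ✓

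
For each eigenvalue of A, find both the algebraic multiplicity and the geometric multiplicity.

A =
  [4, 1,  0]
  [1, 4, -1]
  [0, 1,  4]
λ = 4: alg = 3, geom = 1

Step 1 — factor the characteristic polynomial to read off the algebraic multiplicities:
  χ_A(x) = (x - 4)^3

Step 2 — compute geometric multiplicities via the rank-nullity identity g(λ) = n − rank(A − λI):
  rank(A − (4)·I) = 2, so dim ker(A − (4)·I) = n − 2 = 1

Summary:
  λ = 4: algebraic multiplicity = 3, geometric multiplicity = 1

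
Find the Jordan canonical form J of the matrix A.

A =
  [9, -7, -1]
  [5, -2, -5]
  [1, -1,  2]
J_3(3)

The characteristic polynomial is
  det(x·I − A) = x^3 - 9*x^2 + 27*x - 27 = (x - 3)^3

Eigenvalues and multiplicities (the geometric multiplicity of λ is n − rank(A − λI), which equals the number of Jordan blocks for λ):
  λ = 3: algebraic multiplicity = 3, geometric multiplicity = 1

Determining the block sizes for each eigenvalue:
  λ = 3: one block (gm = 1), so the single block has size am = 3 → block sizes [3]

Assembling the blocks gives a Jordan form
J =
  [3, 1, 0]
  [0, 3, 1]
  [0, 0, 3]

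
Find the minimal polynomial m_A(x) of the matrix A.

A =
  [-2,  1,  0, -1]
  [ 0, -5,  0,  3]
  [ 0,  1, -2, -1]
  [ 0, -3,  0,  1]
x^2 + 4*x + 4

The characteristic polynomial is χ_A(x) = (x + 2)^4, so the eigenvalues are known. The minimal polynomial is
  m_A(x) = Π_λ (x − λ)^{k_λ}
where k_λ is the size of the *largest* Jordan block for λ (equivalently, the smallest k with (A − λI)^k v = 0 for every generalised eigenvector v of λ).

  λ = -2: largest Jordan block has size 2, contributing (x + 2)^2

So m_A(x) = (x + 2)^2 = x^2 + 4*x + 4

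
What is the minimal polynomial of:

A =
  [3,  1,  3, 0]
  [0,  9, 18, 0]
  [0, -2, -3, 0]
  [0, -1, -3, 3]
x^2 - 6*x + 9

The characteristic polynomial is χ_A(x) = (x - 3)^4, so the eigenvalues are known. The minimal polynomial is
  m_A(x) = Π_λ (x − λ)^{k_λ}
where k_λ is the size of the *largest* Jordan block for λ (equivalently, the smallest k with (A − λI)^k v = 0 for every generalised eigenvector v of λ).

  λ = 3: largest Jordan block has size 2, contributing (x − 3)^2

So m_A(x) = (x - 3)^2 = x^2 - 6*x + 9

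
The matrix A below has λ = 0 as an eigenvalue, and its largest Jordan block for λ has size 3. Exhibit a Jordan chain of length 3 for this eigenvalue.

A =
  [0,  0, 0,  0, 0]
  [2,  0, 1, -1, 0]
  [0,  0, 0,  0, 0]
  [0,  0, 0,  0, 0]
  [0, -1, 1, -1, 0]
A Jordan chain for λ = 0 of length 3:
v_1 = (0, 0, 0, 0, -2)ᵀ
v_2 = (0, 2, 0, 0, 0)ᵀ
v_3 = (1, 0, 0, 0, 0)ᵀ

Let N = A − (0)·I. We want v_3 with N^3 v_3 = 0 but N^2 v_3 ≠ 0; then v_{j-1} := N · v_j for j = 3, …, 2.

Pick v_3 = (1, 0, 0, 0, 0)ᵀ.
Then v_2 = N · v_3 = (0, 2, 0, 0, 0)ᵀ.
Then v_1 = N · v_2 = (0, 0, 0, 0, -2)ᵀ.

Sanity check: (A − (0)·I) v_1 = (0, 0, 0, 0, 0)ᵀ = 0. ✓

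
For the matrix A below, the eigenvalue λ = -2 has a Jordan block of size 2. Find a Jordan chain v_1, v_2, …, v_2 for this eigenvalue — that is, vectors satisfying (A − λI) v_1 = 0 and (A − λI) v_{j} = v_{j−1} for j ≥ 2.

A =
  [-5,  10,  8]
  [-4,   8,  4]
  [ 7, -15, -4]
A Jordan chain for λ = -2 of length 2:
v_1 = (4, 2, -1)ᵀ
v_2 = (2, 1, 0)ᵀ

Let N = A − (-2)·I. We want v_2 with N^2 v_2 = 0 but N^1 v_2 ≠ 0; then v_{j-1} := N · v_j for j = 2, …, 2.

Pick v_2 = (2, 1, 0)ᵀ.
Then v_1 = N · v_2 = (4, 2, -1)ᵀ.

Sanity check: (A − (-2)·I) v_1 = (0, 0, 0)ᵀ = 0. ✓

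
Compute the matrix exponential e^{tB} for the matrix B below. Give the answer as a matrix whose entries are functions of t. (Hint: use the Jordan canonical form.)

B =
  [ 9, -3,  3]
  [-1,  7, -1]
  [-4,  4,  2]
e^{tB} =
  [3*t*exp(6*t) + exp(6*t), -3*t*exp(6*t), 3*t*exp(6*t)]
  [-t*exp(6*t), t*exp(6*t) + exp(6*t), -t*exp(6*t)]
  [-4*t*exp(6*t), 4*t*exp(6*t), -4*t*exp(6*t) + exp(6*t)]

Strategy: write B = P · J · P⁻¹ where J is a Jordan canonical form, so e^{tB} = P · e^{tJ} · P⁻¹, and e^{tJ} can be computed block-by-block.

B has Jordan form
J =
  [6, 1, 0]
  [0, 6, 0]
  [0, 0, 6]
(up to reordering of blocks).

Per-block formulas:
  For a 1×1 block at λ = 6: exp(t · [6]) = [e^(6t)].
  For a 2×2 Jordan block J_2(6): exp(t · J_2(6)) = e^(6t)·(I + t·N), where N is the 2×2 nilpotent shift.

After assembling e^{tJ} and conjugating by P, we get:

e^{tB} =
  [3*t*exp(6*t) + exp(6*t), -3*t*exp(6*t), 3*t*exp(6*t)]
  [-t*exp(6*t), t*exp(6*t) + exp(6*t), -t*exp(6*t)]
  [-4*t*exp(6*t), 4*t*exp(6*t), -4*t*exp(6*t) + exp(6*t)]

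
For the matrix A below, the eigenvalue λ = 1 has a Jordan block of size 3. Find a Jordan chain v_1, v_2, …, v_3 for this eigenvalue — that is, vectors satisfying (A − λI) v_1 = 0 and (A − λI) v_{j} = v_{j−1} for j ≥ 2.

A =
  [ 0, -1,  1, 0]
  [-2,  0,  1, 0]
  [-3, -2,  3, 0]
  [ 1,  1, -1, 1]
A Jordan chain for λ = 1 of length 3:
v_1 = (0, 1, 1, 0)ᵀ
v_2 = (-1, -2, -3, 1)ᵀ
v_3 = (1, 0, 0, 0)ᵀ

Let N = A − (1)·I. We want v_3 with N^3 v_3 = 0 but N^2 v_3 ≠ 0; then v_{j-1} := N · v_j for j = 3, …, 2.

Pick v_3 = (1, 0, 0, 0)ᵀ.
Then v_2 = N · v_3 = (-1, -2, -3, 1)ᵀ.
Then v_1 = N · v_2 = (0, 1, 1, 0)ᵀ.

Sanity check: (A − (1)·I) v_1 = (0, 0, 0, 0)ᵀ = 0. ✓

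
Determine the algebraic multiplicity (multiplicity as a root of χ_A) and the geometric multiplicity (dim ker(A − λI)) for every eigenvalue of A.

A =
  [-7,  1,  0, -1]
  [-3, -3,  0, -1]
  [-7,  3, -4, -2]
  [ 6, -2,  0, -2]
λ = -4: alg = 4, geom = 2

Step 1 — factor the characteristic polynomial to read off the algebraic multiplicities:
  χ_A(x) = (x + 4)^4

Step 2 — compute geometric multiplicities via the rank-nullity identity g(λ) = n − rank(A − λI):
  rank(A − (-4)·I) = 2, so dim ker(A − (-4)·I) = n − 2 = 2

Summary:
  λ = -4: algebraic multiplicity = 4, geometric multiplicity = 2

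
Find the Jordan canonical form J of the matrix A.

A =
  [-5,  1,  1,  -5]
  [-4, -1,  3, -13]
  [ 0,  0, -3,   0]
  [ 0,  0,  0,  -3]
J_3(-3) ⊕ J_1(-3)

The characteristic polynomial is
  det(x·I − A) = x^4 + 12*x^3 + 54*x^2 + 108*x + 81 = (x + 3)^4

Eigenvalues and multiplicities (the geometric multiplicity of λ is n − rank(A − λI), which equals the number of Jordan blocks for λ):
  λ = -3: algebraic multiplicity = 4, geometric multiplicity = 2

Determining the block sizes for each eigenvalue:
  λ = -3: with am = 4 and gm = 2, the partition is not yet determined (e.g. several partitions of 4 into 2 parts exist). Let N = A − (-3)·I. Computing rank(N^1) = 2, rank(N^2) = 1, rank(N^3) = 0; the number of blocks of size ≥ j is rank(N^{j−1}) − rank(N^j), giving [2, 1, 1]. So we have 1 block(s) of size 3, 1 block(s) of size 1 → block sizes [3, 1]

Assembling the blocks gives a Jordan form
J =
  [-3,  1,  0,  0]
  [ 0, -3,  1,  0]
  [ 0,  0, -3,  0]
  [ 0,  0,  0, -3]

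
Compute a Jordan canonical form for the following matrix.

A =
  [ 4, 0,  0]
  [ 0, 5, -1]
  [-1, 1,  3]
J_3(4)

The characteristic polynomial is
  det(x·I − A) = x^3 - 12*x^2 + 48*x - 64 = (x - 4)^3

Eigenvalues and multiplicities (the geometric multiplicity of λ is n − rank(A − λI), which equals the number of Jordan blocks for λ):
  λ = 4: algebraic multiplicity = 3, geometric multiplicity = 1

Determining the block sizes for each eigenvalue:
  λ = 4: one block (gm = 1), so the single block has size am = 3 → block sizes [3]

Assembling the blocks gives a Jordan form
J =
  [4, 1, 0]
  [0, 4, 1]
  [0, 0, 4]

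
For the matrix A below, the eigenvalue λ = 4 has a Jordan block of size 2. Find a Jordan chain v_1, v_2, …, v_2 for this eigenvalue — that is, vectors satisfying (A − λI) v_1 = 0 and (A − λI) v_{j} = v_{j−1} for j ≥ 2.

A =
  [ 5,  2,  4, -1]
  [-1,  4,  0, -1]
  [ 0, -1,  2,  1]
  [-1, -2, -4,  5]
A Jordan chain for λ = 4 of length 2:
v_1 = (1, -1, 0, -1)ᵀ
v_2 = (1, 0, 0, 0)ᵀ

Let N = A − (4)·I. We want v_2 with N^2 v_2 = 0 but N^1 v_2 ≠ 0; then v_{j-1} := N · v_j for j = 2, …, 2.

Pick v_2 = (1, 0, 0, 0)ᵀ.
Then v_1 = N · v_2 = (1, -1, 0, -1)ᵀ.

Sanity check: (A − (4)·I) v_1 = (0, 0, 0, 0)ᵀ = 0. ✓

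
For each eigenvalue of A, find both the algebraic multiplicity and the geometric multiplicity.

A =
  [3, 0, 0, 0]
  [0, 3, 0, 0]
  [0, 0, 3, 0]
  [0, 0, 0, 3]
λ = 3: alg = 4, geom = 4

Step 1 — factor the characteristic polynomial to read off the algebraic multiplicities:
  χ_A(x) = (x - 3)^4

Step 2 — compute geometric multiplicities via the rank-nullity identity g(λ) = n − rank(A − λI):
  rank(A − (3)·I) = 0, so dim ker(A − (3)·I) = n − 0 = 4

Summary:
  λ = 3: algebraic multiplicity = 4, geometric multiplicity = 4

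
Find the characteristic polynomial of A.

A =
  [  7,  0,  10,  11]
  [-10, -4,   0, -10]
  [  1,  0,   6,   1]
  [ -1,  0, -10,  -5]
x^4 - 4*x^3 - 44*x^2 + 96*x + 576

Expanding det(x·I − A) (e.g. by cofactor expansion or by noting that A is similar to its Jordan form J, which has the same characteristic polynomial as A) gives
  χ_A(x) = x^4 - 4*x^3 - 44*x^2 + 96*x + 576
which factors as (x - 6)^2*(x + 4)^2. The eigenvalues (with algebraic multiplicities) are λ = -4 with multiplicity 2, λ = 6 with multiplicity 2.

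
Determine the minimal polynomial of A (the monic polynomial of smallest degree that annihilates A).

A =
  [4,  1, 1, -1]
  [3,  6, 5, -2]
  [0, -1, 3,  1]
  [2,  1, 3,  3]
x^3 - 12*x^2 + 48*x - 64

The characteristic polynomial is χ_A(x) = (x - 4)^4, so the eigenvalues are known. The minimal polynomial is
  m_A(x) = Π_λ (x − λ)^{k_λ}
where k_λ is the size of the *largest* Jordan block for λ (equivalently, the smallest k with (A − λI)^k v = 0 for every generalised eigenvector v of λ).

  λ = 4: largest Jordan block has size 3, contributing (x − 4)^3

So m_A(x) = (x - 4)^3 = x^3 - 12*x^2 + 48*x - 64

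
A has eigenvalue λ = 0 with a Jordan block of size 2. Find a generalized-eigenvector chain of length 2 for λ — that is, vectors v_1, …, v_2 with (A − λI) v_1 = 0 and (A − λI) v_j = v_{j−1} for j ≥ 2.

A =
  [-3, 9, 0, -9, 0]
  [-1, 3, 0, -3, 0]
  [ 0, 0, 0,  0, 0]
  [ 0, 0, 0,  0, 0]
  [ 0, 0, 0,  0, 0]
A Jordan chain for λ = 0 of length 2:
v_1 = (-3, -1, 0, 0, 0)ᵀ
v_2 = (1, 0, 0, 0, 0)ᵀ

Let N = A − (0)·I. We want v_2 with N^2 v_2 = 0 but N^1 v_2 ≠ 0; then v_{j-1} := N · v_j for j = 2, …, 2.

Pick v_2 = (1, 0, 0, 0, 0)ᵀ.
Then v_1 = N · v_2 = (-3, -1, 0, 0, 0)ᵀ.

Sanity check: (A − (0)·I) v_1 = (0, 0, 0, 0, 0)ᵀ = 0. ✓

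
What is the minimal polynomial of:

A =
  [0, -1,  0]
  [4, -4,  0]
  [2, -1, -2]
x^2 + 4*x + 4

The characteristic polynomial is χ_A(x) = (x + 2)^3, so the eigenvalues are known. The minimal polynomial is
  m_A(x) = Π_λ (x − λ)^{k_λ}
where k_λ is the size of the *largest* Jordan block for λ (equivalently, the smallest k with (A − λI)^k v = 0 for every generalised eigenvector v of λ).

  λ = -2: largest Jordan block has size 2, contributing (x + 2)^2

So m_A(x) = (x + 2)^2 = x^2 + 4*x + 4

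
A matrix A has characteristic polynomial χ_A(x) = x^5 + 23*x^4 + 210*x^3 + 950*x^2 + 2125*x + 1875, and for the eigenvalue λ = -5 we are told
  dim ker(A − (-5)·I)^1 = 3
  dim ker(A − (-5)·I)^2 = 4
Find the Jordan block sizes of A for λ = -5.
Block sizes for λ = -5: [2, 1, 1]

From the dimensions of kernels of powers, the number of Jordan blocks of size at least j is d_j − d_{j−1} where d_j = dim ker(N^j) (with d_0 = 0). Computing the differences gives [3, 1].
The number of blocks of size exactly k is (#blocks of size ≥ k) − (#blocks of size ≥ k + 1), so the partition is: 2 block(s) of size 1, 1 block(s) of size 2.
In nonincreasing order the block sizes are [2, 1, 1].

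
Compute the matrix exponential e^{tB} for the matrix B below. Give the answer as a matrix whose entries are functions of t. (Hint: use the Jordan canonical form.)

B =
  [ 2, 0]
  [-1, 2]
e^{tB} =
  [exp(2*t), 0]
  [-t*exp(2*t), exp(2*t)]

Strategy: write B = P · J · P⁻¹ where J is a Jordan canonical form, so e^{tB} = P · e^{tJ} · P⁻¹, and e^{tJ} can be computed block-by-block.

B has Jordan form
J =
  [2, 1]
  [0, 2]
(up to reordering of blocks).

Per-block formulas:
  For a 2×2 Jordan block J_2(2): exp(t · J_2(2)) = e^(2t)·(I + t·N), where N is the 2×2 nilpotent shift.

After assembling e^{tJ} and conjugating by P, we get:

e^{tB} =
  [exp(2*t), 0]
  [-t*exp(2*t), exp(2*t)]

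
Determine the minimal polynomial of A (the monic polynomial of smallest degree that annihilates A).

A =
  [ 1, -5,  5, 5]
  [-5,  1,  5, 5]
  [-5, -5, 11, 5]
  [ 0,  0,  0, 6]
x^2 - 7*x + 6

The characteristic polynomial is χ_A(x) = (x - 6)^3*(x - 1), so the eigenvalues are known. The minimal polynomial is
  m_A(x) = Π_λ (x − λ)^{k_λ}
where k_λ is the size of the *largest* Jordan block for λ (equivalently, the smallest k with (A − λI)^k v = 0 for every generalised eigenvector v of λ).

  λ = 1: largest Jordan block has size 1, contributing (x − 1)
  λ = 6: largest Jordan block has size 1, contributing (x − 6)

So m_A(x) = (x - 6)*(x - 1) = x^2 - 7*x + 6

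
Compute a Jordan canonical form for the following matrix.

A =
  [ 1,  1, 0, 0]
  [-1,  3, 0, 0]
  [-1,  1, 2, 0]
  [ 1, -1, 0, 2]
J_2(2) ⊕ J_1(2) ⊕ J_1(2)

The characteristic polynomial is
  det(x·I − A) = x^4 - 8*x^3 + 24*x^2 - 32*x + 16 = (x - 2)^4

Eigenvalues and multiplicities (the geometric multiplicity of λ is n − rank(A − λI), which equals the number of Jordan blocks for λ):
  λ = 2: algebraic multiplicity = 4, geometric multiplicity = 3

Determining the block sizes for each eigenvalue:
  λ = 2: 3 blocks summing to 4 forces exactly one block of size 2 and the rest size 1 → block sizes [2, 1, 1]

Assembling the blocks gives a Jordan form
J =
  [2, 1, 0, 0]
  [0, 2, 0, 0]
  [0, 0, 2, 0]
  [0, 0, 0, 2]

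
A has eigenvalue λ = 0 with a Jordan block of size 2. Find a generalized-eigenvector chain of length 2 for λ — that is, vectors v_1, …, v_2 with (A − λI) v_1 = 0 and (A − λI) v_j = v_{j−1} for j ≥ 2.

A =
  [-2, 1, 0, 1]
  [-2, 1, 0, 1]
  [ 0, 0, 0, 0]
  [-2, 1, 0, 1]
A Jordan chain for λ = 0 of length 2:
v_1 = (-2, -2, 0, -2)ᵀ
v_2 = (1, 0, 0, 0)ᵀ

Let N = A − (0)·I. We want v_2 with N^2 v_2 = 0 but N^1 v_2 ≠ 0; then v_{j-1} := N · v_j for j = 2, …, 2.

Pick v_2 = (1, 0, 0, 0)ᵀ.
Then v_1 = N · v_2 = (-2, -2, 0, -2)ᵀ.

Sanity check: (A − (0)·I) v_1 = (0, 0, 0, 0)ᵀ = 0. ✓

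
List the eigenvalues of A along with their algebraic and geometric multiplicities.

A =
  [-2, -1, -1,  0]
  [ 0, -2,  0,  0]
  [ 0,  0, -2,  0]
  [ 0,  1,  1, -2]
λ = -2: alg = 4, geom = 3

Step 1 — factor the characteristic polynomial to read off the algebraic multiplicities:
  χ_A(x) = (x + 2)^4

Step 2 — compute geometric multiplicities via the rank-nullity identity g(λ) = n − rank(A − λI):
  rank(A − (-2)·I) = 1, so dim ker(A − (-2)·I) = n − 1 = 3

Summary:
  λ = -2: algebraic multiplicity = 4, geometric multiplicity = 3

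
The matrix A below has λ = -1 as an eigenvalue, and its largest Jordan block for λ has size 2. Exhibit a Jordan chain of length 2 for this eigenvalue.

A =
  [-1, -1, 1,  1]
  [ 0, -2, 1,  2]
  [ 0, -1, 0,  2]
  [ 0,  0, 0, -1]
A Jordan chain for λ = -1 of length 2:
v_1 = (-1, -1, -1, 0)ᵀ
v_2 = (0, 1, 0, 0)ᵀ

Let N = A − (-1)·I. We want v_2 with N^2 v_2 = 0 but N^1 v_2 ≠ 0; then v_{j-1} := N · v_j for j = 2, …, 2.

Pick v_2 = (0, 1, 0, 0)ᵀ.
Then v_1 = N · v_2 = (-1, -1, -1, 0)ᵀ.

Sanity check: (A − (-1)·I) v_1 = (0, 0, 0, 0)ᵀ = 0. ✓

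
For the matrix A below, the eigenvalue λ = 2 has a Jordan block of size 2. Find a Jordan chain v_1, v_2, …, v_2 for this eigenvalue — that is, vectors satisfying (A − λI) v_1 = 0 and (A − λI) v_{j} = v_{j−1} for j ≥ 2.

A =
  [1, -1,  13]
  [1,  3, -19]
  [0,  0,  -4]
A Jordan chain for λ = 2 of length 2:
v_1 = (-1, 1, 0)ᵀ
v_2 = (1, 0, 0)ᵀ

Let N = A − (2)·I. We want v_2 with N^2 v_2 = 0 but N^1 v_2 ≠ 0; then v_{j-1} := N · v_j for j = 2, …, 2.

Pick v_2 = (1, 0, 0)ᵀ.
Then v_1 = N · v_2 = (-1, 1, 0)ᵀ.

Sanity check: (A − (2)·I) v_1 = (0, 0, 0)ᵀ = 0. ✓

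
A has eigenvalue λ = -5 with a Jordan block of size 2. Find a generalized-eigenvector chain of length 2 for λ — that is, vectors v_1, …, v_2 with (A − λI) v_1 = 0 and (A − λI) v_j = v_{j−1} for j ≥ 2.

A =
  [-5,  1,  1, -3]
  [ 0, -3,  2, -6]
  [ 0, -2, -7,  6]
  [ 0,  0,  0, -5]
A Jordan chain for λ = -5 of length 2:
v_1 = (1, 2, -2, 0)ᵀ
v_2 = (0, 1, 0, 0)ᵀ

Let N = A − (-5)·I. We want v_2 with N^2 v_2 = 0 but N^1 v_2 ≠ 0; then v_{j-1} := N · v_j for j = 2, …, 2.

Pick v_2 = (0, 1, 0, 0)ᵀ.
Then v_1 = N · v_2 = (1, 2, -2, 0)ᵀ.

Sanity check: (A − (-5)·I) v_1 = (0, 0, 0, 0)ᵀ = 0. ✓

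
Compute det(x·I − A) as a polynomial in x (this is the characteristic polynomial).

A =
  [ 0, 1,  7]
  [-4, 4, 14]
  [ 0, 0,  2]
x^3 - 6*x^2 + 12*x - 8

Expanding det(x·I − A) (e.g. by cofactor expansion or by noting that A is similar to its Jordan form J, which has the same characteristic polynomial as A) gives
  χ_A(x) = x^3 - 6*x^2 + 12*x - 8
which factors as (x - 2)^3. The eigenvalues (with algebraic multiplicities) are λ = 2 with multiplicity 3.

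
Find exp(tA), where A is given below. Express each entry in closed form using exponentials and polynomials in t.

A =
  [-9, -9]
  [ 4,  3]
e^{tA} =
  [-6*t*exp(-3*t) + exp(-3*t), -9*t*exp(-3*t)]
  [4*t*exp(-3*t), 6*t*exp(-3*t) + exp(-3*t)]

Strategy: write A = P · J · P⁻¹ where J is a Jordan canonical form, so e^{tA} = P · e^{tJ} · P⁻¹, and e^{tJ} can be computed block-by-block.

A has Jordan form
J =
  [-3,  1]
  [ 0, -3]
(up to reordering of blocks).

Per-block formulas:
  For a 2×2 Jordan block J_2(-3): exp(t · J_2(-3)) = e^(-3t)·(I + t·N), where N is the 2×2 nilpotent shift.

After assembling e^{tJ} and conjugating by P, we get:

e^{tA} =
  [-6*t*exp(-3*t) + exp(-3*t), -9*t*exp(-3*t)]
  [4*t*exp(-3*t), 6*t*exp(-3*t) + exp(-3*t)]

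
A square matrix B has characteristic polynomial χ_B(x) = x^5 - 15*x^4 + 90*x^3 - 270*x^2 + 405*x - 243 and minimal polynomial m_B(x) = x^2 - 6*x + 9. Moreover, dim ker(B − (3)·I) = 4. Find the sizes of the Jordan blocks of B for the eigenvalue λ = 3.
Block sizes for λ = 3: [2, 1, 1, 1]

Step 1 — from the characteristic polynomial, algebraic multiplicity of λ = 3 is 5. From dim ker(B − (3)·I) = 4, there are exactly 4 Jordan blocks for λ = 3.
Step 2 — from the minimal polynomial, the factor (x − 3)^2 tells us the largest block for λ = 3 has size 2.
Step 3 — with total size 5, 4 blocks, and largest block 2, the block sizes (in nonincreasing order) are [2, 1, 1, 1].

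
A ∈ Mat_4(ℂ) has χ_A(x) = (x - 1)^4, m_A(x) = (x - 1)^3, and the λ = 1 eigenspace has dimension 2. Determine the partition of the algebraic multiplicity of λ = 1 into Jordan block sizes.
Block sizes for λ = 1: [3, 1]

Step 1 — from the characteristic polynomial, algebraic multiplicity of λ = 1 is 4. From dim ker(A − (1)·I) = 2, there are exactly 2 Jordan blocks for λ = 1.
Step 2 — from the minimal polynomial, the factor (x − 1)^3 tells us the largest block for λ = 1 has size 3.
Step 3 — with total size 4, 2 blocks, and largest block 3, the block sizes (in nonincreasing order) are [3, 1].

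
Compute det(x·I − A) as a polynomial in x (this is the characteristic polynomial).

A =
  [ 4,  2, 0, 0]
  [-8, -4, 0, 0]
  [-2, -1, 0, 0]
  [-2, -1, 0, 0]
x^4

Expanding det(x·I − A) (e.g. by cofactor expansion or by noting that A is similar to its Jordan form J, which has the same characteristic polynomial as A) gives
  χ_A(x) = x^4
which factors as x^4. The eigenvalues (with algebraic multiplicities) are λ = 0 with multiplicity 4.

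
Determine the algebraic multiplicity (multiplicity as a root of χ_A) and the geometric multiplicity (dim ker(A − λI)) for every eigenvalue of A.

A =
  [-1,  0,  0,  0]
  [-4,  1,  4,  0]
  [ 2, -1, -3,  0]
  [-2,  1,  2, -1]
λ = -1: alg = 4, geom = 3

Step 1 — factor the characteristic polynomial to read off the algebraic multiplicities:
  χ_A(x) = (x + 1)^4

Step 2 — compute geometric multiplicities via the rank-nullity identity g(λ) = n − rank(A − λI):
  rank(A − (-1)·I) = 1, so dim ker(A − (-1)·I) = n − 1 = 3

Summary:
  λ = -1: algebraic multiplicity = 4, geometric multiplicity = 3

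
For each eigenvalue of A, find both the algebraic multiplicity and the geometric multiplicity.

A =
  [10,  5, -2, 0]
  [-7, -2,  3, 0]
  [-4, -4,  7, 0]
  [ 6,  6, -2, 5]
λ = 5: alg = 4, geom = 2

Step 1 — factor the characteristic polynomial to read off the algebraic multiplicities:
  χ_A(x) = (x - 5)^4

Step 2 — compute geometric multiplicities via the rank-nullity identity g(λ) = n − rank(A − λI):
  rank(A − (5)·I) = 2, so dim ker(A − (5)·I) = n − 2 = 2

Summary:
  λ = 5: algebraic multiplicity = 4, geometric multiplicity = 2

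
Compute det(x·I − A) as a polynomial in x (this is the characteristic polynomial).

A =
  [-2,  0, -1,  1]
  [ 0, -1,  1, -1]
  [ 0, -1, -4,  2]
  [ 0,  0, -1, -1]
x^4 + 8*x^3 + 24*x^2 + 32*x + 16

Expanding det(x·I − A) (e.g. by cofactor expansion or by noting that A is similar to its Jordan form J, which has the same characteristic polynomial as A) gives
  χ_A(x) = x^4 + 8*x^3 + 24*x^2 + 32*x + 16
which factors as (x + 2)^4. The eigenvalues (with algebraic multiplicities) are λ = -2 with multiplicity 4.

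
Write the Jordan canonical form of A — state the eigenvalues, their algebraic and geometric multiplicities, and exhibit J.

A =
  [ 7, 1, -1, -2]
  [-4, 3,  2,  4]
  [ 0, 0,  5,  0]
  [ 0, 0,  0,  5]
J_2(5) ⊕ J_1(5) ⊕ J_1(5)

The characteristic polynomial is
  det(x·I − A) = x^4 - 20*x^3 + 150*x^2 - 500*x + 625 = (x - 5)^4

Eigenvalues and multiplicities (the geometric multiplicity of λ is n − rank(A − λI), which equals the number of Jordan blocks for λ):
  λ = 5: algebraic multiplicity = 4, geometric multiplicity = 3

Determining the block sizes for each eigenvalue:
  λ = 5: 3 blocks summing to 4 forces exactly one block of size 2 and the rest size 1 → block sizes [2, 1, 1]

Assembling the blocks gives a Jordan form
J =
  [5, 1, 0, 0]
  [0, 5, 0, 0]
  [0, 0, 5, 0]
  [0, 0, 0, 5]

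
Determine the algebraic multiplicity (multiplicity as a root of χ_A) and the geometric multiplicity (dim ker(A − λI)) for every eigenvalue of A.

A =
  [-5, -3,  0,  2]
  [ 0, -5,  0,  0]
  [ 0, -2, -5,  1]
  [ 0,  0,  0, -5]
λ = -5: alg = 4, geom = 2

Step 1 — factor the characteristic polynomial to read off the algebraic multiplicities:
  χ_A(x) = (x + 5)^4

Step 2 — compute geometric multiplicities via the rank-nullity identity g(λ) = n − rank(A − λI):
  rank(A − (-5)·I) = 2, so dim ker(A − (-5)·I) = n − 2 = 2

Summary:
  λ = -5: algebraic multiplicity = 4, geometric multiplicity = 2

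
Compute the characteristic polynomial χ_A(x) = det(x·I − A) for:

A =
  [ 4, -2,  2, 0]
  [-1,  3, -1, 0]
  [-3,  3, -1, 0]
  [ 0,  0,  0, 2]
x^4 - 8*x^3 + 24*x^2 - 32*x + 16

Expanding det(x·I − A) (e.g. by cofactor expansion or by noting that A is similar to its Jordan form J, which has the same characteristic polynomial as A) gives
  χ_A(x) = x^4 - 8*x^3 + 24*x^2 - 32*x + 16
which factors as (x - 2)^4. The eigenvalues (with algebraic multiplicities) are λ = 2 with multiplicity 4.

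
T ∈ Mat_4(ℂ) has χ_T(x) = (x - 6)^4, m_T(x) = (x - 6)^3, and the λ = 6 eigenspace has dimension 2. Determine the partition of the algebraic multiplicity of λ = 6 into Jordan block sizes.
Block sizes for λ = 6: [3, 1]

Step 1 — from the characteristic polynomial, algebraic multiplicity of λ = 6 is 4. From dim ker(T − (6)·I) = 2, there are exactly 2 Jordan blocks for λ = 6.
Step 2 — from the minimal polynomial, the factor (x − 6)^3 tells us the largest block for λ = 6 has size 3.
Step 3 — with total size 4, 2 blocks, and largest block 3, the block sizes (in nonincreasing order) are [3, 1].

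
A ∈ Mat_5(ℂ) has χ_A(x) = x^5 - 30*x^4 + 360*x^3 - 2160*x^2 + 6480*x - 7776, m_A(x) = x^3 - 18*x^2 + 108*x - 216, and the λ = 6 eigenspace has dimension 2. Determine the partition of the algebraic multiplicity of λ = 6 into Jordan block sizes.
Block sizes for λ = 6: [3, 2]

Step 1 — from the characteristic polynomial, algebraic multiplicity of λ = 6 is 5. From dim ker(A − (6)·I) = 2, there are exactly 2 Jordan blocks for λ = 6.
Step 2 — from the minimal polynomial, the factor (x − 6)^3 tells us the largest block for λ = 6 has size 3.
Step 3 — with total size 5, 2 blocks, and largest block 3, the block sizes (in nonincreasing order) are [3, 2].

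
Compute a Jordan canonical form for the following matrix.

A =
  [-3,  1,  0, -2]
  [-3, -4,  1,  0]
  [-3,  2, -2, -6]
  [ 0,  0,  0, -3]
J_3(-3) ⊕ J_1(-3)

The characteristic polynomial is
  det(x·I − A) = x^4 + 12*x^3 + 54*x^2 + 108*x + 81 = (x + 3)^4

Eigenvalues and multiplicities (the geometric multiplicity of λ is n − rank(A − λI), which equals the number of Jordan blocks for λ):
  λ = -3: algebraic multiplicity = 4, geometric multiplicity = 2

Determining the block sizes for each eigenvalue:
  λ = -3: with am = 4 and gm = 2, the partition is not yet determined (e.g. several partitions of 4 into 2 parts exist). Let N = A − (-3)·I. Computing rank(N^1) = 2, rank(N^2) = 1, rank(N^3) = 0; the number of blocks of size ≥ j is rank(N^{j−1}) − rank(N^j), giving [2, 1, 1]. So we have 1 block(s) of size 3, 1 block(s) of size 1 → block sizes [3, 1]

Assembling the blocks gives a Jordan form
J =
  [-3,  1,  0,  0]
  [ 0, -3,  1,  0]
  [ 0,  0, -3,  0]
  [ 0,  0,  0, -3]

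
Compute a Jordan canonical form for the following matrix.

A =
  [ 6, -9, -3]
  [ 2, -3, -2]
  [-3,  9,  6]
J_2(3) ⊕ J_1(3)

The characteristic polynomial is
  det(x·I − A) = x^3 - 9*x^2 + 27*x - 27 = (x - 3)^3

Eigenvalues and multiplicities (the geometric multiplicity of λ is n − rank(A − λI), which equals the number of Jordan blocks for λ):
  λ = 3: algebraic multiplicity = 3, geometric multiplicity = 2

Determining the block sizes for each eigenvalue:
  λ = 3: 2 blocks summing to 3 forces exactly one block of size 2 and the rest size 1 → block sizes [2, 1]

Assembling the blocks gives a Jordan form
J =
  [3, 1, 0]
  [0, 3, 0]
  [0, 0, 3]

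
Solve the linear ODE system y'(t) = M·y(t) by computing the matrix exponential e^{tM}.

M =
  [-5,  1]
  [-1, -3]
e^{tM} =
  [-t*exp(-4*t) + exp(-4*t), t*exp(-4*t)]
  [-t*exp(-4*t), t*exp(-4*t) + exp(-4*t)]

Strategy: write M = P · J · P⁻¹ where J is a Jordan canonical form, so e^{tM} = P · e^{tJ} · P⁻¹, and e^{tJ} can be computed block-by-block.

M has Jordan form
J =
  [-4,  1]
  [ 0, -4]
(up to reordering of blocks).

Per-block formulas:
  For a 2×2 Jordan block J_2(-4): exp(t · J_2(-4)) = e^(-4t)·(I + t·N), where N is the 2×2 nilpotent shift.

After assembling e^{tJ} and conjugating by P, we get:

e^{tM} =
  [-t*exp(-4*t) + exp(-4*t), t*exp(-4*t)]
  [-t*exp(-4*t), t*exp(-4*t) + exp(-4*t)]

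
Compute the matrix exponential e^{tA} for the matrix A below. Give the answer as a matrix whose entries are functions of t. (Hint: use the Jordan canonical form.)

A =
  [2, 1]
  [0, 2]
e^{tA} =
  [exp(2*t), t*exp(2*t)]
  [0, exp(2*t)]

Strategy: write A = P · J · P⁻¹ where J is a Jordan canonical form, so e^{tA} = P · e^{tJ} · P⁻¹, and e^{tJ} can be computed block-by-block.

A has Jordan form
J =
  [2, 1]
  [0, 2]
(up to reordering of blocks).

Per-block formulas:
  For a 2×2 Jordan block J_2(2): exp(t · J_2(2)) = e^(2t)·(I + t·N), where N is the 2×2 nilpotent shift.

After assembling e^{tJ} and conjugating by P, we get:

e^{tA} =
  [exp(2*t), t*exp(2*t)]
  [0, exp(2*t)]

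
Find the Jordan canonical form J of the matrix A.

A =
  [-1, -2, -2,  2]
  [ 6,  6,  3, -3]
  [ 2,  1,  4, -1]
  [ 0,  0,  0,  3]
J_2(3) ⊕ J_1(3) ⊕ J_1(3)

The characteristic polynomial is
  det(x·I − A) = x^4 - 12*x^3 + 54*x^2 - 108*x + 81 = (x - 3)^4

Eigenvalues and multiplicities (the geometric multiplicity of λ is n − rank(A − λI), which equals the number of Jordan blocks for λ):
  λ = 3: algebraic multiplicity = 4, geometric multiplicity = 3

Determining the block sizes for each eigenvalue:
  λ = 3: 3 blocks summing to 4 forces exactly one block of size 2 and the rest size 1 → block sizes [2, 1, 1]

Assembling the blocks gives a Jordan form
J =
  [3, 1, 0, 0]
  [0, 3, 0, 0]
  [0, 0, 3, 0]
  [0, 0, 0, 3]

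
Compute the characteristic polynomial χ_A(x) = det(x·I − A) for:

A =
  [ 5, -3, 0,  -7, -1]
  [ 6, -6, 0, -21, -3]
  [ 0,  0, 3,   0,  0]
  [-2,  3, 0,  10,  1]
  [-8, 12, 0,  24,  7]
x^5 - 19*x^4 + 142*x^3 - 522*x^2 + 945*x - 675

Expanding det(x·I − A) (e.g. by cofactor expansion or by noting that A is similar to its Jordan form J, which has the same characteristic polynomial as A) gives
  χ_A(x) = x^5 - 19*x^4 + 142*x^3 - 522*x^2 + 945*x - 675
which factors as (x - 5)^2*(x - 3)^3. The eigenvalues (with algebraic multiplicities) are λ = 3 with multiplicity 3, λ = 5 with multiplicity 2.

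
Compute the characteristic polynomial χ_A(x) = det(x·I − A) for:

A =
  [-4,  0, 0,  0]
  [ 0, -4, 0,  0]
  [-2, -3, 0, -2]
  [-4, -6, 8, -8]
x^4 + 16*x^3 + 96*x^2 + 256*x + 256

Expanding det(x·I − A) (e.g. by cofactor expansion or by noting that A is similar to its Jordan form J, which has the same characteristic polynomial as A) gives
  χ_A(x) = x^4 + 16*x^3 + 96*x^2 + 256*x + 256
which factors as (x + 4)^4. The eigenvalues (with algebraic multiplicities) are λ = -4 with multiplicity 4.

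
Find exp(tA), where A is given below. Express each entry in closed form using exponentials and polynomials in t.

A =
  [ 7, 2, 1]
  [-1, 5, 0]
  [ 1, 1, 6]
e^{tA} =
  [t*exp(6*t) + exp(6*t), t^2*exp(6*t)/2 + 2*t*exp(6*t), t^2*exp(6*t)/2 + t*exp(6*t)]
  [-t*exp(6*t), -t^2*exp(6*t)/2 - t*exp(6*t) + exp(6*t), -t^2*exp(6*t)/2]
  [t*exp(6*t), t^2*exp(6*t)/2 + t*exp(6*t), t^2*exp(6*t)/2 + exp(6*t)]

Strategy: write A = P · J · P⁻¹ where J is a Jordan canonical form, so e^{tA} = P · e^{tJ} · P⁻¹, and e^{tJ} can be computed block-by-block.

A has Jordan form
J =
  [6, 1, 0]
  [0, 6, 1]
  [0, 0, 6]
(up to reordering of blocks).

Per-block formulas:
  For a 3×3 Jordan block J_3(6): exp(t · J_3(6)) = e^(6t)·(I + t·N + (t^2/2)·N^2), where N is the 3×3 nilpotent shift.

After assembling e^{tJ} and conjugating by P, we get:

e^{tA} =
  [t*exp(6*t) + exp(6*t), t^2*exp(6*t)/2 + 2*t*exp(6*t), t^2*exp(6*t)/2 + t*exp(6*t)]
  [-t*exp(6*t), -t^2*exp(6*t)/2 - t*exp(6*t) + exp(6*t), -t^2*exp(6*t)/2]
  [t*exp(6*t), t^2*exp(6*t)/2 + t*exp(6*t), t^2*exp(6*t)/2 + exp(6*t)]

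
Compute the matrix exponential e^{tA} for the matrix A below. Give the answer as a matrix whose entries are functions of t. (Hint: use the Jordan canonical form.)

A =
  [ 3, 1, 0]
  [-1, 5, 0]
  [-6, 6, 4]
e^{tA} =
  [-t*exp(4*t) + exp(4*t), t*exp(4*t), 0]
  [-t*exp(4*t), t*exp(4*t) + exp(4*t), 0]
  [-6*t*exp(4*t), 6*t*exp(4*t), exp(4*t)]

Strategy: write A = P · J · P⁻¹ where J is a Jordan canonical form, so e^{tA} = P · e^{tJ} · P⁻¹, and e^{tJ} can be computed block-by-block.

A has Jordan form
J =
  [4, 1, 0]
  [0, 4, 0]
  [0, 0, 4]
(up to reordering of blocks).

Per-block formulas:
  For a 1×1 block at λ = 4: exp(t · [4]) = [e^(4t)].
  For a 2×2 Jordan block J_2(4): exp(t · J_2(4)) = e^(4t)·(I + t·N), where N is the 2×2 nilpotent shift.

After assembling e^{tJ} and conjugating by P, we get:

e^{tA} =
  [-t*exp(4*t) + exp(4*t), t*exp(4*t), 0]
  [-t*exp(4*t), t*exp(4*t) + exp(4*t), 0]
  [-6*t*exp(4*t), 6*t*exp(4*t), exp(4*t)]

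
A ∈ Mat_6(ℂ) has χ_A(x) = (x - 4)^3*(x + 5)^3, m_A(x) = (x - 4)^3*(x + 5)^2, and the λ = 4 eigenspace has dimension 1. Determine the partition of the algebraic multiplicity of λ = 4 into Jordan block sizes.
Block sizes for λ = 4: [3]

Step 1 — from the characteristic polynomial, algebraic multiplicity of λ = 4 is 3. From dim ker(A − (4)·I) = 1, there are exactly 1 Jordan blocks for λ = 4.
Step 2 — from the minimal polynomial, the factor (x − 4)^3 tells us the largest block for λ = 4 has size 3.
Step 3 — with total size 3, 1 blocks, and largest block 3, the block sizes (in nonincreasing order) are [3].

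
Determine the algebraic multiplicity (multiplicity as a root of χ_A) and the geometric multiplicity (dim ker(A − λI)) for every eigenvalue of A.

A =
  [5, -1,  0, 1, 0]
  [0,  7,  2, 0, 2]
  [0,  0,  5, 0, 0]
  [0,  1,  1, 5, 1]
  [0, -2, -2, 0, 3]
λ = 5: alg = 5, geom = 3

Step 1 — factor the characteristic polynomial to read off the algebraic multiplicities:
  χ_A(x) = (x - 5)^5

Step 2 — compute geometric multiplicities via the rank-nullity identity g(λ) = n − rank(A − λI):
  rank(A − (5)·I) = 2, so dim ker(A − (5)·I) = n − 2 = 3

Summary:
  λ = 5: algebraic multiplicity = 5, geometric multiplicity = 3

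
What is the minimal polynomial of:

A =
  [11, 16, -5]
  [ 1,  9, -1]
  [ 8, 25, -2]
x^3 - 18*x^2 + 108*x - 216

The characteristic polynomial is χ_A(x) = (x - 6)^3, so the eigenvalues are known. The minimal polynomial is
  m_A(x) = Π_λ (x − λ)^{k_λ}
where k_λ is the size of the *largest* Jordan block for λ (equivalently, the smallest k with (A − λI)^k v = 0 for every generalised eigenvector v of λ).

  λ = 6: largest Jordan block has size 3, contributing (x − 6)^3

So m_A(x) = (x - 6)^3 = x^3 - 18*x^2 + 108*x - 216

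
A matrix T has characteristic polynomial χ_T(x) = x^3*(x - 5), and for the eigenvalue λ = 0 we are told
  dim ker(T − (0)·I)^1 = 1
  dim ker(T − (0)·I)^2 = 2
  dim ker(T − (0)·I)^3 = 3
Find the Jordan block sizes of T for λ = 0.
Block sizes for λ = 0: [3]

From the dimensions of kernels of powers, the number of Jordan blocks of size at least j is d_j − d_{j−1} where d_j = dim ker(N^j) (with d_0 = 0). Computing the differences gives [1, 1, 1].
The number of blocks of size exactly k is (#blocks of size ≥ k) − (#blocks of size ≥ k + 1), so the partition is: 1 block(s) of size 3.
In nonincreasing order the block sizes are [3].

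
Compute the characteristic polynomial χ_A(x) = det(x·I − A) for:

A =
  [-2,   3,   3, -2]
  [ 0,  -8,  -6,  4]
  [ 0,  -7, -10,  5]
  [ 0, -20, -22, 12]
x^4 + 8*x^3 + 24*x^2 + 32*x + 16

Expanding det(x·I − A) (e.g. by cofactor expansion or by noting that A is similar to its Jordan form J, which has the same characteristic polynomial as A) gives
  χ_A(x) = x^4 + 8*x^3 + 24*x^2 + 32*x + 16
which factors as (x + 2)^4. The eigenvalues (with algebraic multiplicities) are λ = -2 with multiplicity 4.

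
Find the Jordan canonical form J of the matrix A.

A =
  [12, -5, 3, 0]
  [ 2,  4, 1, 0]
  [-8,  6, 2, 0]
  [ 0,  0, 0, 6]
J_3(6) ⊕ J_1(6)

The characteristic polynomial is
  det(x·I − A) = x^4 - 24*x^3 + 216*x^2 - 864*x + 1296 = (x - 6)^4

Eigenvalues and multiplicities (the geometric multiplicity of λ is n − rank(A − λI), which equals the number of Jordan blocks for λ):
  λ = 6: algebraic multiplicity = 4, geometric multiplicity = 2

Determining the block sizes for each eigenvalue:
  λ = 6: with am = 4 and gm = 2, the partition is not yet determined (e.g. several partitions of 4 into 2 parts exist). Let N = A − (6)·I. Computing rank(N^1) = 2, rank(N^2) = 1, rank(N^3) = 0; the number of blocks of size ≥ j is rank(N^{j−1}) − rank(N^j), giving [2, 1, 1]. So we have 1 block(s) of size 3, 1 block(s) of size 1 → block sizes [3, 1]

Assembling the blocks gives a Jordan form
J =
  [6, 1, 0, 0]
  [0, 6, 1, 0]
  [0, 0, 6, 0]
  [0, 0, 0, 6]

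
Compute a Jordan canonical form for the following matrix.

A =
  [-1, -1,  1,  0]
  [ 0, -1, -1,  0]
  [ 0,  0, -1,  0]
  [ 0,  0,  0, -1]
J_3(-1) ⊕ J_1(-1)

The characteristic polynomial is
  det(x·I − A) = x^4 + 4*x^3 + 6*x^2 + 4*x + 1 = (x + 1)^4

Eigenvalues and multiplicities (the geometric multiplicity of λ is n − rank(A − λI), which equals the number of Jordan blocks for λ):
  λ = -1: algebraic multiplicity = 4, geometric multiplicity = 2

Determining the block sizes for each eigenvalue:
  λ = -1: with am = 4 and gm = 2, the partition is not yet determined (e.g. several partitions of 4 into 2 parts exist). Let N = A − (-1)·I. Computing rank(N^1) = 2, rank(N^2) = 1, rank(N^3) = 0; the number of blocks of size ≥ j is rank(N^{j−1}) − rank(N^j), giving [2, 1, 1]. So we have 1 block(s) of size 3, 1 block(s) of size 1 → block sizes [3, 1]

Assembling the blocks gives a Jordan form
J =
  [-1,  1,  0,  0]
  [ 0, -1,  1,  0]
  [ 0,  0, -1,  0]
  [ 0,  0,  0, -1]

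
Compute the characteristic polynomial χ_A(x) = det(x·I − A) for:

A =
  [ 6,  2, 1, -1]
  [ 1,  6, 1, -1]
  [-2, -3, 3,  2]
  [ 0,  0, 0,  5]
x^4 - 20*x^3 + 150*x^2 - 500*x + 625

Expanding det(x·I − A) (e.g. by cofactor expansion or by noting that A is similar to its Jordan form J, which has the same characteristic polynomial as A) gives
  χ_A(x) = x^4 - 20*x^3 + 150*x^2 - 500*x + 625
which factors as (x - 5)^4. The eigenvalues (with algebraic multiplicities) are λ = 5 with multiplicity 4.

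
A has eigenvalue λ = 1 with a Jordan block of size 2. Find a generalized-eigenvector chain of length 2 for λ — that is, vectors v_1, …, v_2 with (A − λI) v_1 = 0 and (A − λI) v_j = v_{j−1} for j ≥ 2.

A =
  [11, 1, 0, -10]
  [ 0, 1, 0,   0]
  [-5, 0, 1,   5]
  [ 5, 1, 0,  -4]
A Jordan chain for λ = 1 of length 2:
v_1 = (1, 0, 0, 1)ᵀ
v_2 = (0, 1, 0, 0)ᵀ

Let N = A − (1)·I. We want v_2 with N^2 v_2 = 0 but N^1 v_2 ≠ 0; then v_{j-1} := N · v_j for j = 2, …, 2.

Pick v_2 = (0, 1, 0, 0)ᵀ.
Then v_1 = N · v_2 = (1, 0, 0, 1)ᵀ.

Sanity check: (A − (1)·I) v_1 = (0, 0, 0, 0)ᵀ = 0. ✓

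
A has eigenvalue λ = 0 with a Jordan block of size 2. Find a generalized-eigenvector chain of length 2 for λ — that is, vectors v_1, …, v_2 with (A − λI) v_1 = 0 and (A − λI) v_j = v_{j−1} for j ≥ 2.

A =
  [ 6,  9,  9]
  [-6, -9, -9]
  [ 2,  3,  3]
A Jordan chain for λ = 0 of length 2:
v_1 = (6, -6, 2)ᵀ
v_2 = (1, 0, 0)ᵀ

Let N = A − (0)·I. We want v_2 with N^2 v_2 = 0 but N^1 v_2 ≠ 0; then v_{j-1} := N · v_j for j = 2, …, 2.

Pick v_2 = (1, 0, 0)ᵀ.
Then v_1 = N · v_2 = (6, -6, 2)ᵀ.

Sanity check: (A − (0)·I) v_1 = (0, 0, 0)ᵀ = 0. ✓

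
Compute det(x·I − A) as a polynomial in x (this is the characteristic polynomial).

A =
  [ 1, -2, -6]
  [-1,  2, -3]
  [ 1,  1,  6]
x^3 - 9*x^2 + 27*x - 27

Expanding det(x·I − A) (e.g. by cofactor expansion or by noting that A is similar to its Jordan form J, which has the same characteristic polynomial as A) gives
  χ_A(x) = x^3 - 9*x^2 + 27*x - 27
which factors as (x - 3)^3. The eigenvalues (with algebraic multiplicities) are λ = 3 with multiplicity 3.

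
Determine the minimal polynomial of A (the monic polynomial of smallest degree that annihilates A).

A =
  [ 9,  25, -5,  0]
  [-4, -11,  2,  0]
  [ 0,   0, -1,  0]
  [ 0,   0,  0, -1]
x^2 + 2*x + 1

The characteristic polynomial is χ_A(x) = (x + 1)^4, so the eigenvalues are known. The minimal polynomial is
  m_A(x) = Π_λ (x − λ)^{k_λ}
where k_λ is the size of the *largest* Jordan block for λ (equivalently, the smallest k with (A − λI)^k v = 0 for every generalised eigenvector v of λ).

  λ = -1: largest Jordan block has size 2, contributing (x + 1)^2

So m_A(x) = (x + 1)^2 = x^2 + 2*x + 1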